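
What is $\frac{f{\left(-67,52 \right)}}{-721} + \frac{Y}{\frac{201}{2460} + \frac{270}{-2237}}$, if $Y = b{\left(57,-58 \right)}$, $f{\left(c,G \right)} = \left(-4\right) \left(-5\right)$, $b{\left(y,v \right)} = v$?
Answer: $\frac{76706999700}{51566641} \approx 1487.5$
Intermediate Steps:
$f{\left(c,G \right)} = 20$
$Y = -58$
$\frac{f{\left(-67,52 \right)}}{-721} + \frac{Y}{\frac{201}{2460} + \frac{270}{-2237}} = \frac{20}{-721} - \frac{58}{\frac{201}{2460} + \frac{270}{-2237}} = 20 \left(- \frac{1}{721}\right) - \frac{58}{201 \cdot \frac{1}{2460} + 270 \left(- \frac{1}{2237}\right)} = - \frac{20}{721} - \frac{58}{\frac{67}{820} - \frac{270}{2237}} = - \frac{20}{721} - \frac{58}{- \frac{71521}{1834340}} = - \frac{20}{721} - - \frac{106391720}{71521} = - \frac{20}{721} + \frac{106391720}{71521} = \frac{76706999700}{51566641}$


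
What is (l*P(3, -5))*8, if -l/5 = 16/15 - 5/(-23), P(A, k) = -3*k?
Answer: -17720/23 ≈ -770.43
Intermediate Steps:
l = -443/69 (l = -5*(16/15 - 5/(-23)) = -5*(16*(1/15) - 5*(-1/23)) = -5*(16/15 + 5/23) = -5*443/345 = -443/69 ≈ -6.4203)
(l*P(3, -5))*8 = -(-443)*(-5)/23*8 = -443/69*15*8 = -2215/23*8 = -17720/23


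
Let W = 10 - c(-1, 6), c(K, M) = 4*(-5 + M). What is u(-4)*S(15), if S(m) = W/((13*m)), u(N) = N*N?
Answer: 32/65 ≈ 0.49231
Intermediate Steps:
c(K, M) = -20 + 4*M
W = 6 (W = 10 - (-20 + 4*6) = 10 - (-20 + 24) = 10 - 1*4 = 10 - 4 = 6)
u(N) = N²
S(m) = 6/(13*m) (S(m) = 6/((13*m)) = 6*(1/(13*m)) = 6/(13*m))
u(-4)*S(15) = (-4)²*((6/13)/15) = 16*((6/13)*(1/15)) = 16*(2/65) = 32/65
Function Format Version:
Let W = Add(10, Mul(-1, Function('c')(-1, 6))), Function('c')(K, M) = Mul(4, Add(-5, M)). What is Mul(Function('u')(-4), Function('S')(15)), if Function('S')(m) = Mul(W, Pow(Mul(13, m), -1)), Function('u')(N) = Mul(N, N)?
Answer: Rational(32, 65) ≈ 0.49231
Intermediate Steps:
Function('c')(K, M) = Add(-20, Mul(4, M))
W = 6 (W = Add(10, Mul(-1, Add(-20, Mul(4, 6)))) = Add(10, Mul(-1, Add(-20, 24))) = Add(10, Mul(-1, 4)) = Add(10, -4) = 6)
Function('u')(N) = Pow(N, 2)
Function('S')(m) = Mul(Rational(6, 13), Pow(m, -1)) (Function('S')(m) = Mul(6, Pow(Mul(13, m), -1)) = Mul(6, Mul(Rational(1, 13), Pow(m, -1))) = Mul(Rational(6, 13), Pow(m, -1)))
Mul(Function('u')(-4), Function('S')(15)) = Mul(Pow(-4, 2), Mul(Rational(6, 13), Pow(15, -1))) = Mul(16, Mul(Rational(6, 13), Rational(1, 15))) = Mul(16, Rational(2, 65)) = Rational(32, 65)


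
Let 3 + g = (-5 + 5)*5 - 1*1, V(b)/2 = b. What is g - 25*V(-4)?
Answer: 196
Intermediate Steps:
V(b) = 2*b
g = -4 (g = -3 + ((-5 + 5)*5 - 1*1) = -3 + (0*5 - 1) = -3 + (0 - 1) = -3 - 1 = -4)
g - 25*V(-4) = -4 - 50*(-4) = -4 - 25*(-8) = -4 + 200 = 196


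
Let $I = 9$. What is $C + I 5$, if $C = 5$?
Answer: $50$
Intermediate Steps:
$C + I 5 = 5 + 9 \cdot 5 = 5 + 45 = 50$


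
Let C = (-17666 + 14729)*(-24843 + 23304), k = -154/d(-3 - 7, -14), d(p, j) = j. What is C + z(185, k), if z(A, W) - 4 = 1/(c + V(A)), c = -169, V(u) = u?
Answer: 72320753/16 ≈ 4.5200e+6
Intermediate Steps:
k = 11 (k = -154/(-14) = -154*(-1/14) = 11)
C = 4520043 (C = -2937*(-1539) = 4520043)
z(A, W) = 4 + 1/(-169 + A)
C + z(185, k) = 4520043 + (-675 + 4*185)/(-169 + 185) = 4520043 + (-675 + 740)/16 = 4520043 + (1/16)*65 = 4520043 + 65/16 = 72320753/16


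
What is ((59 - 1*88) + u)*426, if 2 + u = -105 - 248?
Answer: -163584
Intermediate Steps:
u = -355 (u = -2 + (-105 - 248) = -2 - 353 = -355)
((59 - 1*88) + u)*426 = ((59 - 1*88) - 355)*426 = ((59 - 88) - 355)*426 = (-29 - 355)*426 = -384*426 = -163584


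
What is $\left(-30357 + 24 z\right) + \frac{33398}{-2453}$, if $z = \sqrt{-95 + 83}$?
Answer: $- \frac{74499119}{2453} + 48 i \sqrt{3} \approx -30371.0 + 83.138 i$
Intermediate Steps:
$z = 2 i \sqrt{3}$ ($z = \sqrt{-12} = 2 i \sqrt{3} \approx 3.4641 i$)
$\left(-30357 + 24 z\right) + \frac{33398}{-2453} = \left(-30357 + 24 \cdot 2 i \sqrt{3}\right) + \frac{33398}{-2453} = \left(-30357 + 48 i \sqrt{3}\right) + 33398 \left(- \frac{1}{2453}\right) = \left(-30357 + 48 i \sqrt{3}\right) - \frac{33398}{2453} = - \frac{74499119}{2453} + 48 i \sqrt{3}$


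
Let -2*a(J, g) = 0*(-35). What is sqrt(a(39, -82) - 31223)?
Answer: I*sqrt(31223) ≈ 176.7*I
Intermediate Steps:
a(J, g) = 0 (a(J, g) = -0*(-35) = -1/2*0 = 0)
sqrt(a(39, -82) - 31223) = sqrt(0 - 31223) = sqrt(-31223) = I*sqrt(31223)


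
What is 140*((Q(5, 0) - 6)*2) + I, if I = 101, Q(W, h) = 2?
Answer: -1019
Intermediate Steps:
140*((Q(5, 0) - 6)*2) + I = 140*((2 - 6)*2) + 101 = 140*(-4*2) + 101 = 140*(-8) + 101 = -1120 + 101 = -1019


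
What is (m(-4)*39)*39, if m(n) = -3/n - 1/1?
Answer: -1521/4 ≈ -380.25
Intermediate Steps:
m(n) = -1 - 3/n (m(n) = -3/n - 1*1 = -3/n - 1 = -1 - 3/n)
(m(-4)*39)*39 = (((-3 - 1*(-4))/(-4))*39)*39 = (-(-3 + 4)/4*39)*39 = (-¼*1*39)*39 = -¼*39*39 = -39/4*39 = -1521/4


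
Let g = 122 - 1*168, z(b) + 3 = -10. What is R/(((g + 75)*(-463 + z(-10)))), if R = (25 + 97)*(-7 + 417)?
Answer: -12505/3451 ≈ -3.6236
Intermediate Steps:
z(b) = -13 (z(b) = -3 - 10 = -13)
g = -46 (g = 122 - 168 = -46)
R = 50020 (R = 122*410 = 50020)
R/(((g + 75)*(-463 + z(-10)))) = 50020/(((-46 + 75)*(-463 - 13))) = 50020/((29*(-476))) = 50020/(-13804) = 50020*(-1/13804) = -12505/3451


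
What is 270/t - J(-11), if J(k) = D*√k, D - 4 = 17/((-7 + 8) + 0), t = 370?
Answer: 27/37 - 21*I*√11 ≈ 0.72973 - 69.649*I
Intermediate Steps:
D = 21 (D = 4 + 17/((-7 + 8) + 0) = 4 + 17/(1 + 0) = 4 + 17/1 = 4 + 17*1 = 4 + 17 = 21)
J(k) = 21*√k
270/t - J(-11) = 270/370 - 21*√(-11) = 270*(1/370) - 21*I*√11 = 27/37 - 21*I*√11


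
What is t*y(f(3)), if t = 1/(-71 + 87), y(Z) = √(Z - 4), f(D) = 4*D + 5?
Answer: √13/16 ≈ 0.22535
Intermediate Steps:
f(D) = 5 + 4*D
y(Z) = √(-4 + Z)
t = 1/16 ≈ 0.062500
t*y(f(3)) = √(-4 + (5 + 4*3))/16 = √(-4 + (5 + 12))/16 = √(-4 + 17)/16 = √13/16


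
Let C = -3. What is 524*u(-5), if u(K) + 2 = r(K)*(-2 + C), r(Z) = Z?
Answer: 12052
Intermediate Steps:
u(K) = -2 - 5*K (u(K) = -2 + K*(-2 - 3) = -2 + K*(-5) = -2 - 5*K)
524*u(-5) = 524*(-2 - 5*(-5)) = 524*(-2 + 25) = 524*23 = 12052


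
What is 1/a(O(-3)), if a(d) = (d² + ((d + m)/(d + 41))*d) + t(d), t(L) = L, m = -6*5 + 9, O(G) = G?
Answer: 19/150 ≈ 0.12667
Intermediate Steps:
m = -21 (m = -30 + 9 = -21)
a(d) = d + d² + d*(-21 + d)/(41 + d) (a(d) = (d² + ((d - 21)/(d + 41))*d) + d = (d² + ((-21 + d)/(41 + d))*d) + d = (d² + d*(-21 + d)/(41 + d)) + d = d + d² + d*(-21 + d)/(41 + d))
1/a(O(-3)) = 1/(-3*(20 + (-3)² + 43*(-3))/(41 - 3)) = 1/(-3*(20 + 9 - 129)/38) = 1/(-3*1/38*(-100)) = 1/(150/19) = 19/150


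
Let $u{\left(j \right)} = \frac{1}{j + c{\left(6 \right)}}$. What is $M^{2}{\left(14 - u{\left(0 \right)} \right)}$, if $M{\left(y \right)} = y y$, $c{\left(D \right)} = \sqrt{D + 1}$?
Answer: $\frac{\left(98 - \sqrt{7}\right)^{4}}{2401} \approx 34432.0$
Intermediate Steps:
$c{\left(D \right)} = \sqrt{1 + D}$
$u{\left(j \right)} = \frac{1}{j + \sqrt{7}}$ ($u{\left(j \right)} = \frac{1}{j + \sqrt{1 + 6}} = \frac{1}{j + \sqrt{7}}$)
$M{\left(y \right)} = y^{2}$
$M^{2}{\left(14 - u{\left(0 \right)} \right)} = \left(\left(14 - \frac{1}{0 + \sqrt{7}}\right)^{2}\right)^{2} = \left(\left(14 - \frac{1}{\sqrt{7}}\right)^{2}\right)^{2} = \left(\left(14 - \frac{\sqrt{7}}{7}\right)^{2}\right)^{2} = \left(14 - \frac{\sqrt{7}}{7}\right)^{4}$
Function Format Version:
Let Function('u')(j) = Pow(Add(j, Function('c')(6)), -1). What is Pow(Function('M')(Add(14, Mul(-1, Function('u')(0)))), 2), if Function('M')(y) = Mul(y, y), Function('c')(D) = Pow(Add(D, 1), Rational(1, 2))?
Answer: Mul(Rational(1, 2401), Pow(Add(98, Mul(-1, Pow(7, Rational(1, 2)))), 4)) ≈ 34432.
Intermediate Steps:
Function('c')(D) = Pow(Add(1, D), Rational(1, 2))
Function('u')(j) = Pow(Add(j, Pow(7, Rational(1, 2))), -1) (Function('u')(j) = Pow(Add(j, Pow(Add(1, 6), Rational(1, 2))), -1) = Pow(Add(j, Pow(7, Rational(1, 2))), -1))
Function('M')(y) = Pow(y, 2)
Pow(Function('M')(Add(14, Mul(-1, Function('u')(0)))), 2) = Pow(Pow(Add(14, Mul(-1, Pow(Add(0, Pow(7, Rational(1, 2))), -1))), 2), 2) = Pow(Pow(Add(14, Mul(-1, Pow(Pow(7, Rational(1, 2)), -1))), 2), 2) = Pow(Pow(Add(14, Mul(-1, Mul(Rational(1, 7), Pow(7, Rational(1, 2))))), 2), 2) = Pow(Pow(Add(14, Mul(Rational(-1, 7), Pow(7, Rational(1, 2)))), 2), 2) = Pow(Add(14, Mul(Rational(-1, 7), Pow(7, Rational(1, 2)))), 4)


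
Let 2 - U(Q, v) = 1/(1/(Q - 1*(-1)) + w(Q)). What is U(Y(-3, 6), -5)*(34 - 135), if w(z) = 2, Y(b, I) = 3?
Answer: -1414/9 ≈ -157.11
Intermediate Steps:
U(Q, v) = 2 - 1/(2 + 1/(1 + Q)) (U(Q, v) = 2 - 1/(1/(Q - 1*(-1)) + 2) = 2 - 1/(1/(Q + 1) + 2) = 2 - 1/(1/(1 + Q) + 2) = 2 - 1/(2 + 1/(1 + Q)))
U(Y(-3, 6), -5)*(34 - 135) = ((5 + 3*3)/(3 + 2*3))*(34 - 135) = ((5 + 9)/(3 + 6))*(-101) = (14/9)*(-101) = -1414/9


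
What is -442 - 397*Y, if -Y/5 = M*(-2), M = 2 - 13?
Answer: 43228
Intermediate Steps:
M = -11
Y = -110 (Y = -(-55)*(-2) = -5*22 = -110)
-442 - 397*Y = -442 - 397*(-110) = -442 + 43670 = 43228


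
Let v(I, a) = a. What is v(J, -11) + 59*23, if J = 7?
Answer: 1346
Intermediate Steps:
v(J, -11) + 59*23 = -11 + 59*23 = -11 + 1357 = 1346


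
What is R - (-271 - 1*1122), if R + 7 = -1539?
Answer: -153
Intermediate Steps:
R = -1546 (R = -7 - 1539 = -1546)
R - (-271 - 1*1122) = -1546 - (-271 - 1*1122) = -1546 - (-271 - 1122) = -1546 - 1*(-1393) = -1546 + 1393 = -153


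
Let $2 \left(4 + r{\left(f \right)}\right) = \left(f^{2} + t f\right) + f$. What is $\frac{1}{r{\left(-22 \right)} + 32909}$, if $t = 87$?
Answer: $\frac{1}{32179} \approx 3.1076 \cdot 10^{-5}$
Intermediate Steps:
$r{\left(f \right)} = -4 + \frac{f^{2}}{2} + 44 f$ ($r{\left(f \right)} = -4 + \frac{\left(f^{2} + 87 f\right) + f}{2} = -4 + \frac{f^{2} + 88 f}{2} = -4 + \left(\frac{f^{2}}{2} + 44 f\right) = -4 + \frac{f^{2}}{2} + 44 f$)
$\frac{1}{r{\left(-22 \right)} + 32909} = \frac{1}{\left(-4 + \frac{\left(-22\right)^{2}}{2} + 44 \left(-22\right)\right) + 32909} = \frac{1}{\left(-4 + \frac{1}{2} \cdot 484 - 968\right) + 32909} = \frac{1}{\left(-4 + 242 - 968\right) + 32909} = \frac{1}{-730 + 32909} = \frac{1}{32179}$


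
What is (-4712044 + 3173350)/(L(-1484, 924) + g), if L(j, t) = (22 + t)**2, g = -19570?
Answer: -256449/145891 ≈ -1.7578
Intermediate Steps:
(-4712044 + 3173350)/(L(-1484, 924) + g) = (-4712044 + 3173350)/((22 + 924)**2 - 19570) = -1538694/(946**2 - 19570) = -1538694/(894916 - 19570) = -1538694/875346 = -1538694*1/875346 = -256449/145891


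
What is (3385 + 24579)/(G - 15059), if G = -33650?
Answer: -27964/48709 ≈ -0.57410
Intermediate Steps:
(3385 + 24579)/(G - 15059) = (3385 + 24579)/(-33650 - 15059) = 27964/(-48709) = 27964*(-1/48709) = -27964/48709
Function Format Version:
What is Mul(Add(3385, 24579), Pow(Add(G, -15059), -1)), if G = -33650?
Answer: Rational(-27964, 48709) ≈ -0.57410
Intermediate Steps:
Mul(Add(3385, 24579), Pow(Add(G, -15059), -1)) = Mul(Add(3385, 24579), Pow(Add(-33650, -15059), -1)) = Mul(27964, Pow(-48709, -1)) = Mul(27964, Rational(-1, 48709)) = Rational(-27964, 48709)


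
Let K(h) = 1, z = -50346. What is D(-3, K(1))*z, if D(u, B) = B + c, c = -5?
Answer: 201384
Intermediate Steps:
D(u, B) = -5 + B (D(u, B) = B - 5 = -5 + B)
D(-3, K(1))*z = (-5 + 1)*(-50346) = -4*(-50346) = 201384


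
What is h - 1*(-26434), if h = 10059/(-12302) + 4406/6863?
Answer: 2231771467379/84428626 ≈ 26434.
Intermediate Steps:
h = -14832305/84428626 (h = 10059*(-1/12302) + 4406*(1/6863) = -10059/12302 + 4406/6863 = -14832305/84428626 ≈ -0.17568)
h - 1*(-26434) = -14832305/84428626 - 1*(-26434) = -14832305/84428626 + 26434 = 2231771467379/84428626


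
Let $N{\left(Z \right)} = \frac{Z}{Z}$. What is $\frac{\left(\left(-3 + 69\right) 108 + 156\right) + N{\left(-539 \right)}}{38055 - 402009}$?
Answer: $- \frac{7285}{363954} \approx -0.020016$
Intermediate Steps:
$N{\left(Z \right)} = 1$
$\frac{\left(\left(-3 + 69\right) 108 + 156\right) + N{\left(-539 \right)}}{38055 - 402009} = \frac{\left(\left(-3 + 69\right) 108 + 156\right) + 1}{38055 - 402009} = \frac{\left(66 \cdot 108 + 156\right) + 1}{-363954} = \left(\left(7128 + 156\right) + 1\right) \left(- \frac{1}{363954}\right) = \left(7284 + 1\right) \left(- \frac{1}{363954}\right) = 7285 \left(- \frac{1}{363954}\right) = - \frac{7285}{363954}$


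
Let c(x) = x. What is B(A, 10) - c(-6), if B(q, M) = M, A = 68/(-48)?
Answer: 16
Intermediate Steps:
A = -17/12 (A = 68*(-1/48) = -17/12 ≈ -1.4167)
B(A, 10) - c(-6) = 10 - 1*(-6) = 10 + 6 = 16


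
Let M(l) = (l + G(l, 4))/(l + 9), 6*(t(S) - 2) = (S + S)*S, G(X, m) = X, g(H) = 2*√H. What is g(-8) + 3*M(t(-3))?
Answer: 15/7 + 4*I*√2 ≈ 2.1429 + 5.6569*I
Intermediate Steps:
t(S) = 2 + S²/3 (t(S) = 2 + ((S + S)*S)/6 = 2 + ((2*S)*S)/6 = 2 + (2*S²)/6 = 2 + S²/3)
M(l) = 2*l/(9 + l) (M(l) = (l + l)/(l + 9) = (2*l)/(9 + l) = 2*l/(9 + l))
g(-8) + 3*M(t(-3)) = 2*√(-8) + 3*(2*(2 + (⅓)*(-3)²)/(9 + (2 + (⅓)*(-3)²))) = 2*(2*I*√2) + 3*(2*(2 + (⅓)*9)/(9 + (2 + (⅓)*9))) = 4*I*√2 + 3*(2*(2 + 3)/(9 + (2 + 3))) = 4*I*√2 + 3*(2*5/(9 + 5)) = 4*I*√2 + 3*(2*5/14) = 4*I*√2 + 3*(2*5*(1/14)) = 4*I*√2 + 3*(5/7) = 4*I*√2 + 15/7 = 15/7 + 4*I*√2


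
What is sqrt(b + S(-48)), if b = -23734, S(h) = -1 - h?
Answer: I*sqrt(23687) ≈ 153.91*I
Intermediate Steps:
sqrt(b + S(-48)) = sqrt(-23734 + (-1 - 1*(-48))) = sqrt(-23734 + (-1 + 48)) = sqrt(-23734 + 47) = sqrt(-23687) = I*sqrt(23687)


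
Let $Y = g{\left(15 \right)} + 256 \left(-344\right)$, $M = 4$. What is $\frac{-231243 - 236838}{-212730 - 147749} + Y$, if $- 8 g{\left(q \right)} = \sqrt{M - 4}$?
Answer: $- \frac{31744754575}{360479} \approx -88063.0$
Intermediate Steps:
$g{\left(q \right)} = 0$ ($g{\left(q \right)} = - \frac{\sqrt{4 - 4}}{8} = - \frac{\sqrt{0}}{8} = \left(- \frac{1}{8}\right) 0 = 0$)
$Y = -88064$ ($Y = 0 + 256 \left(-344\right) = 0 - 88064 = -88064$)
$\frac{-231243 - 236838}{-212730 - 147749} + Y = \frac{-231243 - 236838}{-212730 - 147749} - 88064 = - \frac{468081}{-360479} - 88064 = \left(-468081\right) \left(- \frac{1}{360479}\right) - 88064 = \frac{468081}{360479} - 88064 = - \frac{31744754575}{360479}$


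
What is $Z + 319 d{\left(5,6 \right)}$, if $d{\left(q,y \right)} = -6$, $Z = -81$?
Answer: $-1995$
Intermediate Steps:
$Z + 319 d{\left(5,6 \right)} = -81 + 319 \left(-6\right) = -81 - 1914 = -1995$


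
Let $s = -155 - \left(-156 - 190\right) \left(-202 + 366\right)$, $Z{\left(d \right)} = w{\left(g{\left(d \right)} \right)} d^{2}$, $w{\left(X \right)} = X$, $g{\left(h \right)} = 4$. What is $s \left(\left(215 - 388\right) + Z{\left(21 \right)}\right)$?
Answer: $90033099$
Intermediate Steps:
$Z{\left(d \right)} = 4 d^{2}$
$s = 56589$ ($s = -155 - \left(-346\right) 164 = -155 - -56744 = -155 + 56744 = 56589$)
$s \left(\left(215 - 388\right) + Z{\left(21 \right)}\right) = 56589 \left(\left(215 - 388\right) + 4 \cdot 21^{2}\right) = 56589 \left(\left(215 - 388\right) + 4 \cdot 441\right) = 56589 \left(-173 + 1764\right) = 56589 \cdot 1591 = 90033099$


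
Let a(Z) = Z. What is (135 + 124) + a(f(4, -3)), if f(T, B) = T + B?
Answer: 260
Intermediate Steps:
f(T, B) = B + T
(135 + 124) + a(f(4, -3)) = (135 + 124) + (-3 + 4) = 259 + 1 = 260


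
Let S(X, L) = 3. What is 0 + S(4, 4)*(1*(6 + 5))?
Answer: 33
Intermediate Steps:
0 + S(4, 4)*(1*(6 + 5)) = 0 + 3*(1*(6 + 5)) = 0 + 3*(1*11) = 0 + 3*11 = 0 + 33 = 33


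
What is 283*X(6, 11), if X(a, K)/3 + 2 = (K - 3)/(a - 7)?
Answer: -8490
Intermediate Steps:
X(a, K) = -6 + 3*(-3 + K)/(-7 + a) (X(a, K) = -6 + 3*((K - 3)/(a - 7)) = -6 + 3*((-3 + K)/(-7 + a)) = -6 + 3*(-3 + K)/(-7 + a))
283*X(6, 11) = 283*(3*(11 + 11 - 2*6)/(-7 + 6)) = 283*(3*(11 + 11 - 12)/(-1)) = 283*(3*(-1)*10) = 283*(-30) = -8490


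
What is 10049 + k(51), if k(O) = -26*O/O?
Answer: 10023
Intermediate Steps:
k(O) = -26 (k(O) = -26*1 = -26)
10049 + k(51) = 10049 - 26 = 10023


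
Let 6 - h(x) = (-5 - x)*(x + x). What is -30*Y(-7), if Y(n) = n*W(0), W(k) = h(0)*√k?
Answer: 0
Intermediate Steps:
h(x) = 6 - 2*x*(-5 - x) (h(x) = 6 - (-5 - x)*(x + x) = 6 - (-5 - x)*2*x = 6 - 2*x*(-5 - x))
W(k) = 6*√k (W(k) = (6 + 2*0² + 10*0)*√k = (6 + 2*0 + 0)*√k = (6 + 0 + 0)*√k = 6*√k)
Y(n) = 0 (Y(n) = n*(6*√0) = n*(6*0) = n*0 = 0)
-30*Y(-7) = -30*0 = 0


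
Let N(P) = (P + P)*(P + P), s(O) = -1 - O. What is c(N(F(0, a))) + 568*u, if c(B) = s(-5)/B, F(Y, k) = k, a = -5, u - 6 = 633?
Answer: 9073801/25 ≈ 3.6295e+5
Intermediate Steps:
u = 639 (u = 6 + 633 = 639)
N(P) = 4*P² (N(P) = (2*P)*(2*P) = 4*P²)
c(B) = 4/B (c(B) = (-1 - 1*(-5))/B = (-1 + 5)/B = 4/B)
c(N(F(0, a))) + 568*u = 4/((4*(-5)²)) + 568*639 = 4/((4*25)) + 362952 = 4/100 + 362952 = 4*(1/100) + 362952 = 1/25 + 362952 = 9073801/25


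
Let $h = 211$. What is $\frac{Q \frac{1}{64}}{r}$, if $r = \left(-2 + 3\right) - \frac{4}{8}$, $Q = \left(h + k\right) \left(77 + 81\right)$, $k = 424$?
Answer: $\frac{50165}{16} \approx 3135.3$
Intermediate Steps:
$Q = 100330$ ($Q = \left(211 + 424\right) \left(77 + 81\right) = 635 \cdot 158 = 100330$)
$r = \frac{1}{2}$ ($r = 1 - \frac{1}{2} = \frac{1}{2} \approx 0.5$)
$\frac{Q \frac{1}{64}}{r} = \frac{100330}{64} \frac{1}{\frac{1}{2}} = 100330 \cdot \frac{1}{64} \cdot 2 = \frac{50165}{32} \cdot 2 = \frac{50165}{16}$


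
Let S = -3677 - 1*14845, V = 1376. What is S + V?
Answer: -17146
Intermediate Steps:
S = -18522 (S = -3677 - 14845 = -18522)
S + V = -18522 + 1376 = -17146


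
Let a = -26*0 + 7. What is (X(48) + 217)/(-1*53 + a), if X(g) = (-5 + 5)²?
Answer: -217/46 ≈ -4.7174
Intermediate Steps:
a = 7 (a = 0 + 7 = 7)
X(g) = 0 (X(g) = 0² = 0)
(X(48) + 217)/(-1*53 + a) = (0 + 217)/(-1*53 + 7) = 217/(-53 + 7) = 217/(-46) = 217*(-1/46) = -217/46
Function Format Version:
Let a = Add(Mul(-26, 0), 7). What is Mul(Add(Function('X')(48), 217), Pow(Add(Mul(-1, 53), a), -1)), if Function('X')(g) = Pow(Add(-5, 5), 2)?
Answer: Rational(-217, 46) ≈ -4.7174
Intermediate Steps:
a = 7 (a = Add(0, 7) = 7)
Function('X')(g) = 0 (Function('X')(g) = Pow(0, 2) = 0)
Mul(Add(Function('X')(48), 217), Pow(Add(Mul(-1, 53), a), -1)) = Mul(Add(0, 217), Pow(Add(Mul(-1, 53), 7), -1)) = Mul(217, Pow(Add(-53, 7), -1)) = Mul(217, Pow(-46, -1)) = Mul(217, Rational(-1, 46)) = Rational(-217, 46)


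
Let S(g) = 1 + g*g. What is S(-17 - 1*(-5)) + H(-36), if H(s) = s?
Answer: 109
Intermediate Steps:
S(g) = 1 + g²
S(-17 - 1*(-5)) + H(-36) = (1 + (-17 - 1*(-5))²) - 36 = (1 + (-17 + 5)²) - 36 = (1 + (-12)²) - 36 = (1 + 144) - 36 = 145 - 36 = 109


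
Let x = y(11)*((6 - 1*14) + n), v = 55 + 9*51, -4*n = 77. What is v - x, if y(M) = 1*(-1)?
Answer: 1947/4 ≈ 486.75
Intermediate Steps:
n = -77/4 (n = -¼*77 = -77/4 ≈ -19.250)
v = 514 (v = 55 + 459 = 514)
y(M) = -1
x = 109/4 (x = -((6 - 1*14) - 77/4) = -((6 - 14) - 77/4) = -(-8 - 77/4) = -1*(-109/4) = 109/4 ≈ 27.250)
v - x = 514 - 1*109/4 = 514 - 109/4 = 1947/4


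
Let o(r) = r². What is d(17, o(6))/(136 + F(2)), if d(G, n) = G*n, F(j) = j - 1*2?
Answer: 9/2 ≈ 4.5000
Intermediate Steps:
F(j) = -2 + j (F(j) = j - 2 = -2 + j)
d(17, o(6))/(136 + F(2)) = (17*6²)/(136 + (-2 + 2)) = (17*36)/(136 + 0) = 612/136 = 612*(1/136) = 9/2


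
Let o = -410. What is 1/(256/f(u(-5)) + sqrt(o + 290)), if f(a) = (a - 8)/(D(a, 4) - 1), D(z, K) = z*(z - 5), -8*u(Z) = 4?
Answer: -1904/104687 - 289*I*sqrt(30)/418748 ≈ -0.018188 - 0.0037801*I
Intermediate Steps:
u(Z) = -1/2 (u(Z) = -1/8*4 = -1/2)
D(z, K) = z*(-5 + z)
f(a) = (-8 + a)/(-1 + a*(-5 + a)) (f(a) = (a - 8)/(a*(-5 + a) - 1) = (-8 + a)/(-1 + a*(-5 + a)))
1/(256/f(u(-5)) + sqrt(o + 290)) = 1/(256/(((-8 - 1/2)/(-1 - (-5 - 1/2)/2))) + sqrt(-410 + 290)) = 1/(256/((-17/2/(-1 - 1/2*(-11/2)))) + sqrt(-120)) = 1/(256/((-17/2/(-1 + 11/4))) + 2*I*sqrt(30)) = 1/(256/((-17/2/(7/4))) + 2*I*sqrt(30)) = 1/(256/(((4/7)*(-17/2))) + 2*I*sqrt(30)) = 1/(256/(-34/7) + 2*I*sqrt(30)) = 1/(256*(-7/34) + 2*I*sqrt(30)) = 1/(-896/17 + 2*I*sqrt(30))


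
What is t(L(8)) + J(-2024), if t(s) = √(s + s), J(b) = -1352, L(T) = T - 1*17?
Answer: -1352 + 3*I*√2 ≈ -1352.0 + 4.2426*I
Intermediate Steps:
L(T) = -17 + T (L(T) = T - 17 = -17 + T)
t(s) = √2*√s (t(s) = √(2*s) = √2*√s)
t(L(8)) + J(-2024) = √2*√(-17 + 8) - 1352 = √2*√(-9) - 1352 = √2*(3*I) - 1352 = 3*I*√2 - 1352 = -1352 + 3*I*√2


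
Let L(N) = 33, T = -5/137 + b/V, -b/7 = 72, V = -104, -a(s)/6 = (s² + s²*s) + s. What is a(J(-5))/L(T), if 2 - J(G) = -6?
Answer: -1168/11 ≈ -106.18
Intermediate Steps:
J(G) = 8 (J(G) = 2 - 1*(-6) = 2 + 6 = 8)
a(s) = -6*s - 6*s² - 6*s³ (a(s) = -6*((s² + s²*s) + s) = -6*((s² + s³) + s) = -6*(s + s² + s³) = -6*s - 6*s² - 6*s³)
b = -504 (b = -7*72 = -504)
T = 8566/1781 (T = -5/137 - 504/(-104) = -5*1/137 - 504*(-1/104) = -5/137 + 63/13 = 8566/1781 ≈ 4.8097)
a(J(-5))/L(T) = -6*8*(1 + 8 + 8²)/33 = -6*8*(1 + 8 + 64)*(1/33) = -6*8*73*(1/33) = -3504*1/33 = -1168/11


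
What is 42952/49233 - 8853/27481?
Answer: 744504163/1352972073 ≈ 0.55027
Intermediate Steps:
42952/49233 - 8853/27481 = 744504163/1352972073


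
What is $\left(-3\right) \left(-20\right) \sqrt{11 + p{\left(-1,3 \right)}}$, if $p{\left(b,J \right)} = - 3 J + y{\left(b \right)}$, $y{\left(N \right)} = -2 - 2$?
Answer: $60 i \sqrt{2} \approx 84.853 i$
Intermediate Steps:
$y{\left(N \right)} = -4$ ($y{\left(N \right)} = -2 - 2 = -4$)
$p{\left(b,J \right)} = -4 - 3 J$ ($p{\left(b,J \right)} = - 3 J - 4 = -4 - 3 J$)
$\left(-3\right) \left(-20\right) \sqrt{11 + p{\left(-1,3 \right)}} = \left(-3\right) \left(-20\right) \sqrt{11 - 13} = 60 \sqrt{11 - 13} = 60 \sqrt{-2} = 60 i \sqrt{2}$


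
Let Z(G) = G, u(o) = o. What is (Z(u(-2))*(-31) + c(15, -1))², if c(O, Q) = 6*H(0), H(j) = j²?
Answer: 3844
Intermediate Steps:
c(O, Q) = 0 (c(O, Q) = 6*0² = 6*0 = 0)
(Z(u(-2))*(-31) + c(15, -1))² = (-2*(-31) + 0)² = (62 + 0)² = 62² = 3844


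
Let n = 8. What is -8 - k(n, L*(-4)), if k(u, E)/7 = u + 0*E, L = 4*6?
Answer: -64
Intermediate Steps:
L = 24
k(u, E) = 7*u (k(u, E) = 7*(u + 0*E) = 7*(u + 0) = 7*u)
-8 - k(n, L*(-4)) = -8 - 7*8 = -8 - 1*56 = -8 - 56 = -64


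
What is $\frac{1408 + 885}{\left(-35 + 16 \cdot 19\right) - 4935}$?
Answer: $- \frac{2293}{4666} \approx -0.49143$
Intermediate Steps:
$\frac{1408 + 885}{\left(-35 + 16 \cdot 19\right) - 4935} = \frac{2293}{\left(-35 + 304\right) - 4935} = \frac{2293}{269 - 4935} = \frac{2293}{-4666} = 2293 \left(- \frac{1}{4666}\right) = - \frac{2293}{4666}$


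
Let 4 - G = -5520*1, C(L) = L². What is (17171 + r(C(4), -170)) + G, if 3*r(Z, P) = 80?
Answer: 68165/3 ≈ 22722.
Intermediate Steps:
r(Z, P) = 80/3 (r(Z, P) = (⅓)*80 = 80/3)
G = 5524 (G = 4 - (-5520) = 4 - 1*(-5520) = 4 + 5520 = 5524)
(17171 + r(C(4), -170)) + G = (17171 + 80/3) + 5524 = 51593/3 + 5524 = 68165/3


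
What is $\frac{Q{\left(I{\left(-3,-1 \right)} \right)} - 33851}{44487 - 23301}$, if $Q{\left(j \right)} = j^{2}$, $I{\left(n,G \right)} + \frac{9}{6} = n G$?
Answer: $- \frac{135395}{84744} \approx -1.5977$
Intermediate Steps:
$I{\left(n,G \right)} = - \frac{3}{2} + G n$ ($I{\left(n,G \right)} = - \frac{3}{2} + n G = - \frac{3}{2} + G n$)
$\frac{Q{\left(I{\left(-3,-1 \right)} \right)} - 33851}{44487 - 23301} = \frac{\left(- \frac{3}{2} - -3\right)^{2} - 33851}{44487 - 23301} = \frac{\left(- \frac{3}{2} + 3\right)^{2} - 33851}{21186} = \left(\left(\frac{3}{2}\right)^{2} - 33851\right) \frac{1}{21186} = \left(\frac{9}{4} - 33851\right) \frac{1}{21186} = \left(- \frac{135395}{4}\right) \frac{1}{21186} = - \frac{135395}{84744}$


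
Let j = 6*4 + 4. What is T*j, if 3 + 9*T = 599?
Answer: 16688/9 ≈ 1854.2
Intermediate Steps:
T = 596/9 (T = -1/3 + (1/9)*599 = -1/3 + 599/9 = 596/9 ≈ 66.222)
j = 28 (j = 24 + 4 = 28)
T*j = (596/9)*28 = 16688/9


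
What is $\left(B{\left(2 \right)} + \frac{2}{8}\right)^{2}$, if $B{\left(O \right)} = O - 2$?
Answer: $\frac{1}{16} \approx 0.0625$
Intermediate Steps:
$B{\left(O \right)} = -2 + O$ ($B{\left(O \right)} = O - 2 = -2 + O$)
$\left(B{\left(2 \right)} + \frac{2}{8}\right)^{2} = \left(\left(-2 + 2\right) + \frac{2}{8}\right)^{2} = \left(0 + 2 \cdot \frac{1}{8}\right)^{2} = \left(0 + \frac{1}{4}\right)^{2} = \left(\frac{1}{4}\right)^{2} = \frac{1}{16}$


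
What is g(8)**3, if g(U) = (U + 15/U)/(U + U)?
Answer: 493039/2097152 ≈ 0.23510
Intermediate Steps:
g(U) = (U + 15/U)/(2*U) (g(U) = (U + 15/U)/((2*U)) = (U + 15/U)*(1/(2*U)) = (U + 15/U)/(2*U))
g(8)**3 = ((1/2)*(15 + 8**2)/8**2)**3 = ((1/2)*(1/64)*(15 + 64))**3 = ((1/2)*(1/64)*79)**3 = (79/128)**3 = 493039/2097152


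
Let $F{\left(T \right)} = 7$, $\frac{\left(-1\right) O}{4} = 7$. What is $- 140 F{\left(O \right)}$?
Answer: $-980$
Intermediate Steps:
$O = -28$ ($O = \left(-4\right) 7 = -28$)
$- 140 F{\left(O \right)} = \left(-140\right) 7 = -980$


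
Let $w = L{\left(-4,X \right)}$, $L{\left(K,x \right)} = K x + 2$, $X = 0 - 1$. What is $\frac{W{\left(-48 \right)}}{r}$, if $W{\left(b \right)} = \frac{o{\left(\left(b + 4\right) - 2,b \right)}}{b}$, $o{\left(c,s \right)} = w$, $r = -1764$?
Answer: $\frac{1}{14112} \approx 7.0862 \cdot 10^{-5}$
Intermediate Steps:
$X = -1$
$L{\left(K,x \right)} = 2 + K x$
$w = 6$ ($w = 2 - -4 = 2 + 4 = 6$)
$o{\left(c,s \right)} = 6$
$W{\left(b \right)} = \frac{6}{b}$
$\frac{W{\left(-48 \right)}}{r} = \frac{6 \frac{1}{-48}}{-1764} = 6 \left(- \frac{1}{48}\right) \left(- \frac{1}{1764}\right) = \left(- \frac{1}{8}\right) \left(- \frac{1}{1764}\right) = \frac{1}{14112}$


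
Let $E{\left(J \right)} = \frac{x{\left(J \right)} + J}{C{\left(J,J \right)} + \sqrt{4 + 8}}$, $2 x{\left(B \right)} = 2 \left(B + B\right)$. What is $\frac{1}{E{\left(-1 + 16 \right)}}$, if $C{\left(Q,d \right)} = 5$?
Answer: $\frac{1}{9} + \frac{2 \sqrt{3}}{45} \approx 0.18809$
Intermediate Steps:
$x{\left(B \right)} = 2 B$ ($x{\left(B \right)} = \frac{2 \left(B + B\right)}{2} = \frac{2 \cdot 2 B}{2} = \frac{4 B}{2} = 2 B$)
$E{\left(J \right)} = \frac{3 J}{5 + 2 \sqrt{3}}$ ($E{\left(J \right)} = \frac{2 J + J}{5 + \sqrt{4 + 8}} = \frac{3 J}{5 + \sqrt{12}} = \frac{3 J}{5 + 2 \sqrt{3}}$)
$\frac{1}{E{\left(-1 + 16 \right)}} = \frac{1}{\frac{15 \left(-1 + 16\right)}{13} - \frac{6 \left(-1 + 16\right) \sqrt{3}}{13}} = \frac{1}{\frac{15}{13} \cdot 15 - \frac{90 \sqrt{3}}{13}} = \frac{1}{\frac{225}{13} - \frac{90 \sqrt{3}}{13}}$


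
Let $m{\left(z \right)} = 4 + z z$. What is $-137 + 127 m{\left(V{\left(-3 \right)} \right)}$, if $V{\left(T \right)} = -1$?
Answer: $498$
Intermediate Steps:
$m{\left(z \right)} = 4 + z^{2}$
$-137 + 127 m{\left(V{\left(-3 \right)} \right)} = -137 + 127 \left(4 + \left(-1\right)^{2}\right) = -137 + 127 \left(4 + 1\right) = -137 + 127 \cdot 5 = -137 + 635 = 498$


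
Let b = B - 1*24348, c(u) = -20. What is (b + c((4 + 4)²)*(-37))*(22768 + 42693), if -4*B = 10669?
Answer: -6880016561/4 ≈ -1.7200e+9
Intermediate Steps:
B = -10669/4 (B = -¼*10669 = -10669/4 ≈ -2667.3)
b = -108061/4 (b = -10669/4 - 1*24348 = -10669/4 - 24348 = -108061/4 ≈ -27015.)
(b + c((4 + 4)²)*(-37))*(22768 + 42693) = (-108061/4 - 20*(-37))*(22768 + 42693) = (-108061/4 + 740)*65461 = -105101/4*65461 = -6880016561/4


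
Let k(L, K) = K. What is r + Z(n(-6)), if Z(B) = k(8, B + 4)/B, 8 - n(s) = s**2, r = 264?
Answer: 1854/7 ≈ 264.86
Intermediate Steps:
n(s) = 8 - s**2
Z(B) = (4 + B)/B (Z(B) = (B + 4)/B = (4 + B)/B)
r + Z(n(-6)) = 264 + (4 + (8 - 1*(-6)**2))/(8 - 1*(-6)**2) = 264 + (4 + (8 - 1*36))/(8 - 1*36) = 264 + (4 + (8 - 36))/(8 - 36) = 264 + (4 - 28)/(-28) = 264 - 1/28*(-24) = 264 + 6/7 = 1854/7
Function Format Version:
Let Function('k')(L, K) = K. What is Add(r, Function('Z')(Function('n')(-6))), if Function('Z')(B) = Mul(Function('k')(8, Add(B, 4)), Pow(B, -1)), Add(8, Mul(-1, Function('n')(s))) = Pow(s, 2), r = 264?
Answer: Rational(1854, 7) ≈ 264.86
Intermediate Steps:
Function('n')(s) = Add(8, Mul(-1, Pow(s, 2)))
Function('Z')(B) = Mul(Pow(B, -1), Add(4, B)) (Function('Z')(B) = Mul(Add(B, 4), Pow(B, -1)) = Mul(Add(4, B), Pow(B, -1)) = Mul(Pow(B, -1), Add(4, B)))
Add(r, Function('Z')(Function('n')(-6))) = Add(264, Mul(Pow(Add(8, Mul(-1, Pow(-6, 2))), -1), Add(4, Add(8, Mul(-1, Pow(-6, 2)))))) = Add(264, Mul(Pow(Add(8, Mul(-1, 36)), -1), Add(4, Add(8, Mul(-1, 36))))) = Add(264, Mul(Pow(Add(8, -36), -1), Add(4, Add(8, -36)))) = Add(264, Mul(Pow(-28, -1), Add(4, -28))) = Add(264, Mul(Rational(-1, 28), -24)) = Add(264, Rational(6, 7)) = Rational(1854, 7)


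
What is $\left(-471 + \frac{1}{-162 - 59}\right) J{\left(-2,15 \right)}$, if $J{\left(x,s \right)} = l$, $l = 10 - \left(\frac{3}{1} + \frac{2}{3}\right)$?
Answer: $- \frac{1977748}{663} \approx -2983.0$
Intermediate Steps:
$l = \frac{19}{3}$ ($l = 10 - \left(3 \cdot 1 + 2 \cdot \frac{1}{3}\right) = 10 - \left(3 + \frac{2}{3}\right) = 10 - \frac{11}{3} = \frac{19}{3} \approx 6.3333$)
$J{\left(x,s \right)} = \frac{19}{3}$
$\left(-471 + \frac{1}{-162 - 59}\right) J{\left(-2,15 \right)} = \left(-471 + \frac{1}{-162 - 59}\right) \frac{19}{3} = \left(-471 + \frac{1}{-221}\right) \frac{19}{3} = \left(-471 - \frac{1}{221}\right) \frac{19}{3} = \left(- \frac{104092}{221}\right) \frac{19}{3} = - \frac{1977748}{663}$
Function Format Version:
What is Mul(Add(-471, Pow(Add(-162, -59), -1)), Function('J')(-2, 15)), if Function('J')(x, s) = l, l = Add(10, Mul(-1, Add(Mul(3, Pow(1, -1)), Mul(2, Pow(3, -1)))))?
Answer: Rational(-1977748, 663) ≈ -2983.0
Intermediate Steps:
l = Rational(19, 3) (l = Add(10, Mul(-1, Add(Mul(3, 1), Mul(2, Rational(1, 3))))) = Add(10, Mul(-1, Add(3, Rational(2, 3)))) = Add(10, Mul(-1, Rational(11, 3))) = Add(10, Rational(-11, 3)) = Rational(19, 3) ≈ 6.3333)
Function('J')(x, s) = Rational(19, 3)
Mul(Add(-471, Pow(Add(-162, -59), -1)), Function('J')(-2, 15)) = Mul(Add(-471, Pow(Add(-162, -59), -1)), Rational(19, 3)) = Mul(Add(-471, Pow(-221, -1)), Rational(19, 3)) = Mul(Add(-471, Rational(-1, 221)), Rational(19, 3)) = Mul(Rational(-104092, 221), Rational(19, 3)) = Rational(-1977748, 663)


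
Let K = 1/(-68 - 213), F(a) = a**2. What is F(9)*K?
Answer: -81/281 ≈ -0.28826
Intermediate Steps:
K = -1/281 (K = 1/(-281) = -1/281 ≈ -0.0035587)
F(9)*K = 9**2*(-1/281) = 81*(-1/281) = -81/281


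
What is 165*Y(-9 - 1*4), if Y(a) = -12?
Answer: -1980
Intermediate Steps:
165*Y(-9 - 1*4) = 165*(-12) = -1980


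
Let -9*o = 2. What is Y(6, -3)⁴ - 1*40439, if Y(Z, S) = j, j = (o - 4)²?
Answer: 2607025787977/43046721 ≈ 60563.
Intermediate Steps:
o = -2/9 (o = -⅑*2 = -2/9 ≈ -0.22222)
j = 1444/81 (j = (-2/9 - 4)² = (-38/9)² = 1444/81 ≈ 17.827)
Y(Z, S) = 1444/81
Y(6, -3)⁴ - 1*40439 = (1444/81)⁴ - 1*40439 = 4347792138496/43046721 - 40439 = 2607025787977/43046721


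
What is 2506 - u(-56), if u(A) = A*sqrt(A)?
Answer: 2506 + 112*I*sqrt(14) ≈ 2506.0 + 419.07*I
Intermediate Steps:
u(A) = A**(3/2)
2506 - u(-56) = 2506 - (-56)**(3/2) = 2506 - (-112)*I*sqrt(14) = 2506 + 112*I*sqrt(14)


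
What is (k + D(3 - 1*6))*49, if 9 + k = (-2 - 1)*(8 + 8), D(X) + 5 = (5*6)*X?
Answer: -7448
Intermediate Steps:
D(X) = -5 + 30*X (D(X) = -5 + (5*6)*X = -5 + 30*X)
k = -57 (k = -9 + (-2 - 1)*(8 + 8) = -9 - 3*16 = -9 - 48 = -57)
(k + D(3 - 1*6))*49 = (-57 + (-5 + 30*(3 - 1*6)))*49 = (-57 + (-5 + 30*(3 - 6)))*49 = (-57 + (-5 + 30*(-3)))*49 = (-57 + (-5 - 90))*49 = (-57 - 95)*49 = -152*49 = -7448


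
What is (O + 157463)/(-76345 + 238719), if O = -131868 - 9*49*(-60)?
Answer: 52055/162374 ≈ 0.32059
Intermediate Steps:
O = -105408 (O = -131868 - 441*(-60) = -131868 - 1*(-26460) = -131868 + 26460 = -105408)
(O + 157463)/(-76345 + 238719) = (-105408 + 157463)/(-76345 + 238719) = 52055/162374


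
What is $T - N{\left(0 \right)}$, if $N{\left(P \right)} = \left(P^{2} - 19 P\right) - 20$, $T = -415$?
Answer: $-395$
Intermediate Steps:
$N{\left(P \right)} = -20 + P^{2} - 19 P$
$T - N{\left(0 \right)} = -415 - \left(-20 + 0^{2} - 0\right) = -415 - \left(-20 + 0 + 0\right) = -415 - -20 = -415 + 20 = -395$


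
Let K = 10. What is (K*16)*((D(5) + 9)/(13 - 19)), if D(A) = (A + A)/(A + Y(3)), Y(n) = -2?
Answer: -2960/9 ≈ -328.89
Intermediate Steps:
D(A) = 2*A/(-2 + A) (D(A) = (A + A)/(A - 2) = (2*A)/(-2 + A) = 2*A/(-2 + A))
(K*16)*((D(5) + 9)/(13 - 19)) = (10*16)*((2*5/(-2 + 5) + 9)/(13 - 19)) = 160*((2*5/3 + 9)/(-6)) = 160*((2*5*(⅓) + 9)*(-⅙)) = 160*((10/3 + 9)*(-⅙)) = 160*((37/3)*(-⅙)) = 160*(-37/18) = -2960/9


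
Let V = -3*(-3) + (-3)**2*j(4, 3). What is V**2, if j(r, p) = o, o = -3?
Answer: 324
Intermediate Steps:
j(r, p) = -3
V = -18 (V = -3*(-3) + (-3)**2*(-3) = 9 + 9*(-3) = 9 - 27 = -18)
V**2 = (-18)**2 = 324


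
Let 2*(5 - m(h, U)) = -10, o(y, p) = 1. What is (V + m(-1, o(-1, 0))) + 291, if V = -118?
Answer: 183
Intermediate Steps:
m(h, U) = 10 (m(h, U) = 5 - 1/2*(-10) = 5 + 5 = 10)
(V + m(-1, o(-1, 0))) + 291 = (-118 + 10) + 291 = -108 + 291 = 183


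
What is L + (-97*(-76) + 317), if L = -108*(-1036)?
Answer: 119577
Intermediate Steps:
L = 111888
L + (-97*(-76) + 317) = 111888 + (-97*(-76) + 317) = 111888 + (7372 + 317) = 111888 + 7689 = 119577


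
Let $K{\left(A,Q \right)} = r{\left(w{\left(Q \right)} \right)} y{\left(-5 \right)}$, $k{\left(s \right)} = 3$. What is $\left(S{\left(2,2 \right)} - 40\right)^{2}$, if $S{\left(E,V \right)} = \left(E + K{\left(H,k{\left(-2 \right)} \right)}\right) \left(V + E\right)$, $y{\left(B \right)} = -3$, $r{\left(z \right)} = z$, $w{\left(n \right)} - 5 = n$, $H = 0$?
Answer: $16384$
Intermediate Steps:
$w{\left(n \right)} = 5 + n$
$K{\left(A,Q \right)} = -15 - 3 Q$ ($K{\left(A,Q \right)} = \left(5 + Q\right) \left(-3\right) = -15 - 3 Q$)
$S{\left(E,V \right)} = \left(-24 + E\right) \left(E + V\right)$ ($S{\left(E,V \right)} = \left(E - 24\right) \left(V + E\right) = \left(E - 24\right) \left(E + V\right) = \left(-24 + E\right) \left(E + V\right)$)
$\left(S{\left(2,2 \right)} - 40\right)^{2} = \left(\left(2^{2} - 48 - 48 + 2 \cdot 2\right) - 40\right)^{2} = \left(\left(4 - 48 - 48 + 4\right) - 40\right)^{2} = \left(-88 - 40\right)^{2} = \left(-128\right)^{2} = 16384$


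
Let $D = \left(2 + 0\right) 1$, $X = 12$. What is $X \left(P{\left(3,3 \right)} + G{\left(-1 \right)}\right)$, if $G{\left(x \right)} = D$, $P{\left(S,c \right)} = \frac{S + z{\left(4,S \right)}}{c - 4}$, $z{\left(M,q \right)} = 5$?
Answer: $-72$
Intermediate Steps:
$P{\left(S,c \right)} = \frac{5 + S}{-4 + c}$ ($P{\left(S,c \right)} = \frac{S + 5}{c - 4} = \frac{5 + S}{-4 + c}$)
$D = 2$ ($D = 2 \cdot 1 = 2$)
$G{\left(x \right)} = 2$
$X \left(P{\left(3,3 \right)} + G{\left(-1 \right)}\right) = 12 \left(\frac{5 + 3}{-4 + 3} + 2\right) = 12 \left(\frac{1}{-1} \cdot 8 + 2\right) = 12 \left(\left(-1\right) 8 + 2\right) = 12 \left(-8 + 2\right) = 12 \left(-6\right) = -72$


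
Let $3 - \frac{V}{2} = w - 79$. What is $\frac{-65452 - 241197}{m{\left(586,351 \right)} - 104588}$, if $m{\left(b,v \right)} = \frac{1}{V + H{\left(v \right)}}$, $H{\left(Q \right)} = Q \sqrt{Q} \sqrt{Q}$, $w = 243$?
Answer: $\frac{5382960353}{1835952693} \approx 2.932$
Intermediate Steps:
$V = -322$ ($V = 6 - 2 \left(243 - 79\right) = 6 - 328 = -322$)
$H{\left(Q \right)} = Q^{2}$ ($H{\left(Q \right)} = Q^{\frac{3}{2}} \sqrt{Q} = Q^{2}$)
$m{\left(b,v \right)} = \frac{1}{-322 + v^{2}}$
$\frac{-65452 - 241197}{m{\left(586,351 \right)} - 104588} = \frac{-65452 - 241197}{\frac{1}{-322 + 351^{2}} - 104588} = - \frac{306649}{\frac{1}{-322 + 123201} - 104588} = - \frac{306649}{\frac{1}{122879} - 104588} = - \frac{306649}{- \frac{12851668851}{122879}} = \left(-306649\right) \left(- \frac{122879}{12851668851}\right) = \frac{5382960353}{1835952693}$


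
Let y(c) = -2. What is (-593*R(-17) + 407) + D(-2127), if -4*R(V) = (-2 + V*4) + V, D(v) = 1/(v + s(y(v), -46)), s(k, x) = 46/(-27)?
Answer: -2871623533/229900 ≈ -12491.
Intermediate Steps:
s(k, x) = -46/27 (s(k, x) = 46*(-1/27) = -46/27)
D(v) = 1/(-46/27 + v) (D(v) = 1/(v - 46/27) = 1/(-46/27 + v))
R(V) = 1/2 - 5*V/4 (R(V) = -((-2 + V*4) + V)/4 = -((-2 + 4*V) + V)/4 = -(-2 + 5*V)/4 = 1/2 - 5*V/4)
(-593*R(-17) + 407) + D(-2127) = (-593*(1/2 - 5/4*(-17)) + 407) + 27/(-46 + 27*(-2127)) = (-593*(1/2 + 85/4) + 407) + 27/(-46 - 57429) = (-593*87/4 + 407) + 27/(-57475) = (-51591/4 + 407) + 27*(-1/57475) = -49963/4 - 27/57475 = -2871623533/229900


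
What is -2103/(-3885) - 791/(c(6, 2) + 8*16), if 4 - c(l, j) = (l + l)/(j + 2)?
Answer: -933916/167055 ≈ -5.5905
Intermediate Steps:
c(l, j) = 4 - 2*l/(2 + j) (c(l, j) = 4 - (l + l)/(j + 2) = 4 - 2*l/(2 + j))
-2103/(-3885) - 791/(c(6, 2) + 8*16) = -2103/(-3885) - 791/(2*(4 - 1*6 + 2*2)/(2 + 2) + 8*16) = -2103*(-1/3885) - 791/(2*(4 - 6 + 4)/4 + 128) = 701/1295 - 791/(2*(¼)*2 + 128) = 701/1295 - 791/(1 + 128) = 701/1295 - 791/129 = -933916/167055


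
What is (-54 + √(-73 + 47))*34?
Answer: -1836 + 34*I*√26 ≈ -1836.0 + 173.37*I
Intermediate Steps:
(-54 + √(-73 + 47))*34 = (-54 + √(-26))*34 = (-54 + I*√26)*34 = -1836 + 34*I*√26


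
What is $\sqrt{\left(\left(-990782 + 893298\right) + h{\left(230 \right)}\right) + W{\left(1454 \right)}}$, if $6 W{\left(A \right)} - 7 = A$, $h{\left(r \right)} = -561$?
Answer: $\frac{i \sqrt{391206}}{2} \approx 312.73 i$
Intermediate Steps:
$W{\left(A \right)} = \frac{7}{6} + \frac{A}{6}$
$\sqrt{\left(\left(-990782 + 893298\right) + h{\left(230 \right)}\right) + W{\left(1454 \right)}} = \sqrt{\left(\left(-990782 + 893298\right) - 561\right) + \left(\frac{7}{6} + \frac{1}{6} \cdot 1454\right)} = \sqrt{\left(-97484 - 561\right) + \left(\frac{7}{6} + \frac{727}{3}\right)} = \sqrt{-98045 + \frac{487}{2}} = \sqrt{- \frac{195603}{2}} = \frac{i \sqrt{391206}}{2}$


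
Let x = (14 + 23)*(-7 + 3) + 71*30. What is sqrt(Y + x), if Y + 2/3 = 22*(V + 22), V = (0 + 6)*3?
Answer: 2*sqrt(6438)/3 ≈ 53.491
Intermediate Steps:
V = 18 (V = 6*3 = 18)
Y = 2638/3 (Y = -2/3 + 22*(18 + 22) = -2/3 + 22*40 = -2/3 + 880 = 2638/3 ≈ 879.33)
x = 1982 (x = 37*(-4) + 2130 = -148 + 2130 = 1982)
sqrt(Y + x) = sqrt(2638/3 + 1982) = sqrt(8584/3) = 2*sqrt(6438)/3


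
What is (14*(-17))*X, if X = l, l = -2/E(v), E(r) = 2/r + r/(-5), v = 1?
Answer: 2380/9 ≈ 264.44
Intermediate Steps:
E(r) = 2/r - r/5 (E(r) = 2/r + r*(-⅕) = 2/r - r/5)
l = -10/9 (l = -2/(2/1 - ⅕*1) = -2/(2*1 - ⅕) = -2/(2 - ⅕) = -2/9/5 = -2*5/9 = -10/9 ≈ -1.1111)
X = -10/9 ≈ -1.1111
(14*(-17))*X = (14*(-17))*(-10/9) = -238*(-10/9) = 2380/9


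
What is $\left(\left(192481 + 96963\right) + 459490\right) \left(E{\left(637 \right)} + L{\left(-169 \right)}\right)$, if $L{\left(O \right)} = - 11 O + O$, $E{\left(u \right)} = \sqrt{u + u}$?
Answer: $1265698460 + 5242538 \sqrt{26} \approx 1.2924 \cdot 10^{9}$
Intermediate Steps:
$E{\left(u \right)} = \sqrt{2} \sqrt{u}$ ($E{\left(u \right)} = \sqrt{2 u} = \sqrt{2} \sqrt{u}$)
$L{\left(O \right)} = - 10 O$
$\left(\left(192481 + 96963\right) + 459490\right) \left(E{\left(637 \right)} + L{\left(-169 \right)}\right) = \left(\left(192481 + 96963\right) + 459490\right) \left(\sqrt{2} \sqrt{637} - -1690\right) = \left(289444 + 459490\right) \left(\sqrt{2} \cdot 7 \sqrt{13} + 1690\right) = 748934 \left(7 \sqrt{26} + 1690\right) = 748934 \left(1690 + 7 \sqrt{26}\right) = 1265698460 + 5242538 \sqrt{26}$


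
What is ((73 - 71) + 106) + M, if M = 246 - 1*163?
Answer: 191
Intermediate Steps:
M = 83 (M = 246 - 163 = 83)
((73 - 71) + 106) + M = ((73 - 71) + 106) + 83 = (2 + 106) + 83 = 108 + 83 = 191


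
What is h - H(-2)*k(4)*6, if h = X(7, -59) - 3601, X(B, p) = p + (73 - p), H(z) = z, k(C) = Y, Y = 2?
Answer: -3504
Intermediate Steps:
k(C) = 2
X(B, p) = 73
h = -3528 (h = 73 - 3601 = -3528)
h - H(-2)*k(4)*6 = -3528 - (-2*2)*6 = -3528 - (-4)*6 = -3528 - 1*(-24) = -3528 + 24 = -3504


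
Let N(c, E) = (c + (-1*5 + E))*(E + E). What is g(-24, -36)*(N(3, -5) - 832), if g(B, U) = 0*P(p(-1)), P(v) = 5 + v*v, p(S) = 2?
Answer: 0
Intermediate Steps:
P(v) = 5 + v²
N(c, E) = 2*E*(-5 + E + c) (N(c, E) = (c + (-5 + E))*(2*E) = (-5 + E + c)*(2*E) = 2*E*(-5 + E + c))
g(B, U) = 0 (g(B, U) = 0*(5 + 2²) = 0*(5 + 4) = 0*9 = 0)
g(-24, -36)*(N(3, -5) - 832) = 0*(2*(-5)*(-5 - 5 + 3) - 832) = 0*(2*(-5)*(-7) - 832) = 0*(70 - 832) = 0*(-762) = 0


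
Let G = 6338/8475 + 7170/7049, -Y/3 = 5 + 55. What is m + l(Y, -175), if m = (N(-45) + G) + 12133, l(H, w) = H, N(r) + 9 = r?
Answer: 710954974537/59740275 ≈ 11901.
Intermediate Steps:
Y = -180 (Y = -3*(5 + 55) = -3*60 = -180)
G = 105442312/59740275 (G = 6338*(1/8475) + 7170*(1/7049) = 6338/8475 + 7170/7049 = 105442312/59740275 ≈ 1.7650)
N(r) = -9 + r
m = 721708224037/59740275 (m = ((-9 - 45) + 105442312/59740275) + 12133 = (-54 + 105442312/59740275) + 12133 = -3120532538/59740275 + 12133 = 721708224037/59740275 ≈ 12081.)
m + l(Y, -175) = 721708224037/59740275 - 180 = 710954974537/59740275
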